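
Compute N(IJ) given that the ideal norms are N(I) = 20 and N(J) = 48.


N(IJ) = N(I) * N(J)
= 20 * 48
= 960

960


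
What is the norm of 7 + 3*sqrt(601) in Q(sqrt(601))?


N(a + b*sqrt(d)) = a^2 - d*b^2
= (7)^2 - (601)*(3)^2
= 49 - 5409
= -5360

-5360


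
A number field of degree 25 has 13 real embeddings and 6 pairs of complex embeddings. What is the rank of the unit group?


By Dirichlet's unit theorem:
rank = r1 + r2 - 1
= 13 + 6 - 1
= 18

18


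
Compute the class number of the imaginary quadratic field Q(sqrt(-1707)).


K = Q(sqrt(-1707)). d mod 4 = 1, so D = disc(K) = d = -1707
h(K) equals the number of primitive reduced positive-definite forms (a, b, c) = a*x^2 + b*x*y + c*y^2 with b^2 - 4ac = D,
where reduced means |b| <= a <= c, with b >= 0 whenever |b| = a or a = c, and primitive means gcd(a, b, c) = 1.
Reduced forces 3a^2 <= |D| = 1707, so 1 <= a <= 23; b must have the parity of D, and c = (b^2 - D)/(4a) must be an integer >= a.
Enumerate a = 1..23, b in [-a, a]:
  a=1: (1, 1, 427)  [1]
  a=2: none
  a=3: (3, 3, 143)  [1]
  a=4..6: none
  a=7: (7, -1, 61), (7, 1, 61)  [2]
  a=8..10: none
  a=11: (11, -3, 39), (11, 3, 39)  [2]
  a=12: none
  a=13: (13, -3, 33), (13, 3, 33)  [2]
  a=14..20: none
  a=21: (21, -15, 23), (21, 15, 23)  [2]
  a=22..23: none
Total reduced forms: 1 + 1 + 2 + 2 + 2 + 2 = 10
h = 10

10


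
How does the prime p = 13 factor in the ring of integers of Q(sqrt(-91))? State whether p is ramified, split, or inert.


K = Q(sqrt(-91)). Since d mod 4 = 1, disc(K) = -91.
Check p | disc: -91 mod 13 = 0.
p divides disc, so p ramifies: (p) = P^2 with e=2, f=1, g=1.
Therefore p is ramified.

ramified


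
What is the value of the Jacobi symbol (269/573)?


Compute (269/573) via quadratic reciprocity:
  reciprocity: (269/573) -> +(573/269)
  reduce: (35/269)
  reciprocity: (35/269) -> +(269/35)
  reduce: (24/35)
  pull out 2: (2/35) = -1  (since 35 mod 8 = 3)
  pull out 2: (2/35) = -1  (since 35 mod 8 = 3)
  pull out 2: (2/35) = -1  (since 35 mod 8 = 3)
  reciprocity: (3/35) -> -(35/3)
  reduce: (2/3)
  pull out 2: (2/3) = -1  (since 3 mod 8 = 3)
  (1/3) = 1
Product of signs = -1

-1


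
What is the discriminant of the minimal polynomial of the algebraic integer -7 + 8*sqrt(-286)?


The element -7 + 8*sqrt(-286) has minimal polynomial:
x^2 + 14*x + 18353
Discriminant = (14)^2 - 4*(18353)
= 196 - 73412
= -73216

-73216


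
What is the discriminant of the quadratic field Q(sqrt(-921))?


For K = Q(sqrt(d)) with d squarefree: disc(K) = d if d = 1 mod 4, and disc(K) = 4d if d = 2 or 3 mod 4.
Here d = -921, and d mod 4 = 3.
d = 3 mod 4, not 1 (O_K = Z[sqrt(d)]), so disc(K) = 4d = 4 * (-921) = -3684

-3684


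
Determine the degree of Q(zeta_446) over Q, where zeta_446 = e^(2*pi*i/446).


The degree equals Euler's totient phi(446).
446 = 2 * 223
phi(446) = 222

222


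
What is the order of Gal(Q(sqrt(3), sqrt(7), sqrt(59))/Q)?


The 3 square roots of distinct primes are multiplicatively independent over Q,
so [K:Q] = 2^3 and Gal(K/Q) is isomorphic to (Z/2Z)^3.
|Gal| = 2^3 = 8

8


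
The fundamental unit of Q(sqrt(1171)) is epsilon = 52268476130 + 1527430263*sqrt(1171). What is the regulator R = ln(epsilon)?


epsilon = 52268476130 + 1527430263*sqrt(1171)
= 1.0454e+11
R = ln(1.0454e+11)
= 25.3728

25.3728


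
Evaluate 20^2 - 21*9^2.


x^2 - d*y^2
= 20^2 - 21*9^2
= 400 - 1701
= -1301

-1301


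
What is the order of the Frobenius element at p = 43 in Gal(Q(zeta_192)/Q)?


The Frobenius at p in Gal(Q(zeta_n)/Q) = (Z/nZ)* is the class of p, so its order is ord_192(43), the smallest k >= 1 with 43^k = 1 mod 192.
n = 192 = 2^6 * 3, phi(192) = 64; the order divides phi(n).
Divisors of 64: 1, 2, 4, 8, 16, 32, 64
Repeated squaring mod 192: 43^1 = 43, 43^2 = 121, 43^4 = 49, 43^8 = 97, 43^16 = 1, 43^32 = 1, 43^64 = 1
Test divisors in increasing order:
  k=1: 43^1 = 43 mod 192
  k=2: 43^2 = 121 mod 192
  k=4: 43^4 = 49 mod 192
  k=8: 43^8 = 97 mod 192
  k=16: 43^16 = 1 mod 192  <- first divisor giving 1
Order = 16

16


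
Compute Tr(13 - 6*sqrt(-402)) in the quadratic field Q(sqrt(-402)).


Tr(a + b*sqrt(d)) = (a + b*sqrt(d)) + (a - b*sqrt(d)) = 2a
= 2 * (13)
= 26

26


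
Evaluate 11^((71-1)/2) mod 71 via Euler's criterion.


p = 71 is prime and the exponent is (p-1)/2 = 35, so by Euler's criterion 11^35 = (11/71) = +1 or -1 mod 71.
Compute by square-and-multiply:
  35 = 32 + 2 + 1 (binary 100011)
  Repeated squaring mod 71: 11^1 = 11, 11^2 = 50, 11^4 = 15, 11^8 = 12, 11^16 = 2, 11^32 = 4
  11^35 = 11^32 * 11^2 * 11^1 = 4 * 50 * 11 mod 71
    4 * 50 = 200 = 58 mod 71
    58 * 11 = 638 = 70 mod 71
  11^35 = 70 mod 71
Result 70 = p - 1 = -1 mod 71: 11 is a quadratic non-residue mod 71. As a residue in [0, p-1] the value is 70.
11^35 mod 71 = 70

70


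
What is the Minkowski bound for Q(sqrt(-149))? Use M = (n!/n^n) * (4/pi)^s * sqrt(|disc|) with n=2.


d = -149, d mod 4 = 3, so disc(K) = 4d = -596; |disc(K)| = 596
Imaginary quadratic field, so n = 2, s = r2 = 1, r1 = 0
M = (n!/n^n) * (4/pi)^s * sqrt(|disc(K)|) = (2!/2^2) * (4/pi)^1 * sqrt(596)
= 0.5 * 1.273240 * 24.413111
= 15.5419

15.5419


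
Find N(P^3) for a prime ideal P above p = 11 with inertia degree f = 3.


N(P^a) = p^(a*f)
= 11^(3*3)
= 11^9
= 2357947691

2357947691


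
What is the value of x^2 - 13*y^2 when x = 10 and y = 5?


x^2 - d*y^2
= 10^2 - 13*5^2
= 100 - 325
= -225

-225


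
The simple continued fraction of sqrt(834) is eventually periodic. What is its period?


Run the CF algorithm for sqrt(834).
a_0 = floor(sqrt(834)) = 28; set m_0=0, q_0=1.
Recurrence: m' = q*a - m,  q' = (d - m'^2)/q,  a' = floor((a_0 + m')/q').
  step 1: m=28, q=50, a=1
  step 2: m=22, q=7, a=7
  step 3: m=27, q=15, a=3
  step 4: m=18, q=34, a=1
  step 5: m=16, q=17, a=2
  step 6: m=18, q=30, a=1
  step 7: m=12, q=23, a=1
  step 8: m=11, q=31, a=1
  step 9: m=20, q=14, a=3
  step 10: m=22, q=25, a=2
  step 11: m=28, q=2, a=28
  step 12: m=28, q=25, a=2
  step 13: m=22, q=14, a=3
  step 14: m=20, q=31, a=1
  step 15: m=11, q=23, a=1
  step 16: m=12, q=30, a=1
  step 17: m=18, q=17, a=2
  step 18: m=16, q=34, a=1
  step 19: m=18, q=15, a=3
  step 20: m=27, q=7, a=7
  step 21: m=22, q=50, a=1
  step 22: m=28, q=1, a=56
a_22 = 2*a_0 = 56, so the period closes here.
sqrt(834) = [28; 1, 7, 3, 1, 2, 1, 1, 1, 3, 2, 28, 2, 3, 1, 1, 1, 2, 1, 3, 7, 1, 56]
Period length = 22

22


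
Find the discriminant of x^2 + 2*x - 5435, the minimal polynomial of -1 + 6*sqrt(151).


The element -1 + 6*sqrt(151) has minimal polynomial:
x^2 + 2*x - 5435
Discriminant = (2)^2 - 4*(-5435)
= 4 + 21740
= 21744

21744


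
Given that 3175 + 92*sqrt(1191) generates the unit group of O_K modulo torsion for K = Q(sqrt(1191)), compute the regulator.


epsilon = 3175 + 92*sqrt(1191)
= 6349.9998
R = ln(6349.9998)
= 8.7562

8.7562


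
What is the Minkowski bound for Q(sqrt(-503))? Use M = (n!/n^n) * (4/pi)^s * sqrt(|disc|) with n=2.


d = -503, d mod 4 = 1, so disc(K) = d = -503; |disc(K)| = 503
Imaginary quadratic field, so n = 2, s = r2 = 1, r1 = 0
M = (n!/n^n) * (4/pi)^s * sqrt(|disc(K)|) = (2!/2^2) * (4/pi)^1 * sqrt(503)
= 0.5 * 1.273240 * 22.427661
= 14.2779

14.2779


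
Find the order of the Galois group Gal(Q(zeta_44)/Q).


|Gal(Q(zeta_44)/Q)| = phi(44)
= 20

20


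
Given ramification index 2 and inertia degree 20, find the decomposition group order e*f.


|D_P| = e * f
= 2 * 20
= 40

40


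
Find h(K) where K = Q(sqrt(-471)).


K = Q(sqrt(-471)). d mod 4 = 1, so D = disc(K) = d = -471
h(K) equals the number of primitive reduced positive-definite forms (a, b, c) = a*x^2 + b*x*y + c*y^2 with b^2 - 4ac = D,
where reduced means |b| <= a <= c, with b >= 0 whenever |b| = a or a = c, and primitive means gcd(a, b, c) = 1.
Reduced forces 3a^2 <= |D| = 471, so 1 <= a <= 12; b must have the parity of D, and c = (b^2 - D)/(4a) must be an integer >= a.
Enumerate a = 1..12, b in [-a, a]:
  a=1: (1, 1, 118)  [1]
  a=2: (2, -1, 59), (2, 1, 59)  [2]
  a=3: (3, 3, 40)  [1]
  a=4: (4, -3, 30), (4, 3, 30)  [2]
  a=5: (5, -3, 24), (5, 3, 24)  [2]
  a=6: (6, -3, 20), (6, 3, 20)  [2]
  a=7: none
  a=8: (8, -3, 15), (8, 3, 15)  [2]
  a=9: none
  a=10: (10, -7, 13), (10, -3, 12), (10, 3, 12), (10, 7, 13)  [4]
  a=11..12: none
Total reduced forms: 1 + 2 + 1 + 2 + 2 + 2 + 2 + 4 = 16
h = 16

16


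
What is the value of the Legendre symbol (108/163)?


p = 163 is prime, so compute (108/163) with the reciprocity algorithm (Jacobi-symbol steps: pull out 2s via (2/n), flip via reciprocity, reduce):
  pull out 2: (2/163) = -1  (since 163 mod 8 = 3)
  pull out 2: (2/163) = -1  (since 163 mod 8 = 3)
  reciprocity: (27/163) -> -(163/27)
  reduce: (1/27)
  (1/27) = 1
Product of signs = -1
(108/163) = -1

-1


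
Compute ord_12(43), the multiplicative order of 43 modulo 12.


We want ord_12(43), the smallest k >= 1 with 43^k = 1 mod 12.
n = 12 = 2^2 * 3, phi(12) = 4; the order divides phi(n).
Divisors of 4: 1, 2, 4
Repeated squaring mod 12: 43^1 = 7, 43^2 = 1, 43^4 = 1
Test divisors in increasing order:
  k=1: 43^1 = 7 mod 12
  k=2: 43^2 = 1 mod 12  <- first divisor giving 1
Order = 2

2


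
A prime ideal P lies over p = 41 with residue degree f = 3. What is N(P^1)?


N(P^a) = p^(a*f)
= 41^(1*3)
= 41^3
= 68921

68921


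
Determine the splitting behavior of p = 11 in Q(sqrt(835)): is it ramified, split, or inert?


K = Q(sqrt(835)). Since d mod 4 = 3, disc(K) = 3340.
Check p | disc: 3340 mod 11 = 7.
p does not divide disc. Compute Legendre symbol (d/p):
10^((11-1)/2) mod 11 = -1
(d/p) = -1, so p is inert: (p) stays prime with e=1, f=2, g=1.
Therefore p is inert.

inert


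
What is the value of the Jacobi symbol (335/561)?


Compute (335/561) via quadratic reciprocity:
  reciprocity: (335/561) -> +(561/335)
  reduce: (226/335)
  pull out 2: (2/335) = +1  (since 335 mod 8 = 7)
  reciprocity: (113/335) -> +(335/113)
  reduce: (109/113)
  reciprocity: (109/113) -> +(113/109)
  reduce: (4/109)
  pull out 2: (2/109) = -1  (since 109 mod 8 = 5)
  pull out 2: (2/109) = -1  (since 109 mod 8 = 5)
  (1/109) = 1
Product of signs = 1

1


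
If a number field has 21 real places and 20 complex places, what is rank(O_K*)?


By Dirichlet's unit theorem:
rank = r1 + r2 - 1
= 21 + 20 - 1
= 40

40


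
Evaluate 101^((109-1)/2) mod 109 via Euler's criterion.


p = 109 is prime and the exponent is (p-1)/2 = 54, so by Euler's criterion 101^54 = (101/109) = +1 or -1 mod 109.
Compute by square-and-multiply:
  54 = 32 + 16 + 4 + 2 (binary 110110)
  Repeated squaring mod 109: 101^1 = 101, 101^2 = 64, 101^4 = 63, 101^8 = 45, 101^16 = 63, 101^32 = 45
  101^54 = 101^32 * 101^16 * 101^4 * 101^2 = 45 * 63 * 63 * 64 mod 109
    45 * 63 = 2835 = 1 mod 109
    1 * 63 = 63 = 63 mod 109
    63 * 64 = 4032 = 108 mod 109
  101^54 = 108 mod 109
Result 108 = p - 1 = -1 mod 109: 101 is a quadratic non-residue mod 109. As a residue in [0, p-1] the value is 108.
101^54 mod 109 = 108

108


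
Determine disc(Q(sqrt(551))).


For K = Q(sqrt(d)) with d squarefree: disc(K) = d if d = 1 mod 4, and disc(K) = 4d if d = 2 or 3 mod 4.
Here d = 551, and d mod 4 = 3.
d = 3 mod 4, not 1 (O_K = Z[sqrt(d)]), so disc(K) = 4d = 4 * (551) = 2204

2204


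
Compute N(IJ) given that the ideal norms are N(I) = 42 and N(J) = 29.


N(IJ) = N(I) * N(J)
= 42 * 29
= 1218

1218


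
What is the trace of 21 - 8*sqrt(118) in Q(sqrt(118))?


Tr(a + b*sqrt(d)) = (a + b*sqrt(d)) + (a - b*sqrt(d)) = 2a
= 2 * (21)
= 42

42


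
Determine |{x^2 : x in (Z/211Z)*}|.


For prime p, the number of non-zero quadratic residues is (p-1)/2.
= (211-1)/2
= 105

105


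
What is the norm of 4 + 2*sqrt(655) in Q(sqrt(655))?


N(a + b*sqrt(d)) = a^2 - d*b^2
= (4)^2 - (655)*(2)^2
= 16 - 2620
= -2604

-2604


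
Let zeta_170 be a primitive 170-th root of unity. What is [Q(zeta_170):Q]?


The degree equals Euler's totient phi(170).
170 = 2 * 5 * 17
phi(170) = 64

64


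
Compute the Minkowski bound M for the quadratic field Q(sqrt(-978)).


d = -978, d mod 4 = 2, so disc(K) = 4d = -3912; |disc(K)| = 3912
Imaginary quadratic field, so n = 2, s = r2 = 1, r1 = 0
M = (n!/n^n) * (4/pi)^s * sqrt(|disc(K)|) = (2!/2^2) * (4/pi)^1 * sqrt(3912)
= 0.5 * 1.273240 * 62.545983
= 39.8180

39.8180


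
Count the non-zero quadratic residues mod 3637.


For prime p, the number of non-zero quadratic residues is (p-1)/2.
= (3637-1)/2
= 1818

1818


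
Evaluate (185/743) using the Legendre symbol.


p = 743 is prime, so compute (185/743) with the reciprocity algorithm (Jacobi-symbol steps: pull out 2s via (2/n), flip via reciprocity, reduce):
  reciprocity: (185/743) -> +(743/185)
  reduce: (3/185)
  reciprocity: (3/185) -> +(185/3)
  reduce: (2/3)
  pull out 2: (2/3) = -1  (since 3 mod 8 = 3)
  (1/3) = 1
Product of signs = -1
(185/743) = -1

-1


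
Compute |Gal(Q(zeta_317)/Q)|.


|Gal(Q(zeta_317)/Q)| = phi(317)
= 316

316


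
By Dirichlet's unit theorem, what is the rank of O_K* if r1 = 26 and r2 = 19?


By Dirichlet's unit theorem:
rank = r1 + r2 - 1
= 26 + 19 - 1
= 44

44


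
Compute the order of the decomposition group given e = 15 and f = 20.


|D_P| = e * f
= 15 * 20
= 300

300


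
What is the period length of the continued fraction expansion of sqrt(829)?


Run the CF algorithm for sqrt(829).
a_0 = floor(sqrt(829)) = 28; set m_0=0, q_0=1.
Recurrence: m' = q*a - m,  q' = (d - m'^2)/q,  a' = floor((a_0 + m')/q').
  step 1: m=28, q=45, a=1
  step 2: m=17, q=12, a=3
  step 3: m=19, q=39, a=1
  step 4: m=20, q=11, a=4
  step 5: m=24, q=23, a=2
  step 6: m=22, q=15, a=3
  step 7: m=23, q=20, a=2
  step 8: m=17, q=27, a=1
  step 9: m=10, q=27, a=1
  step 10: m=17, q=20, a=2
  step 11: m=23, q=15, a=3
  step 12: m=22, q=23, a=2
  step 13: m=24, q=11, a=4
  step 14: m=20, q=39, a=1
  step 15: m=19, q=12, a=3
  step 16: m=17, q=45, a=1
  step 17: m=28, q=1, a=56
a_17 = 2*a_0 = 56, so the period closes here.
sqrt(829) = [28; 1, 3, 1, 4, 2, 3, 2, 1, 1, 2, 3, 2, 4, 1, 3, 1, 56]
Period length = 17

17


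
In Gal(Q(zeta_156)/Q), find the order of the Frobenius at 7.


The Frobenius at p in Gal(Q(zeta_n)/Q) = (Z/nZ)* is the class of p, so its order is ord_156(7), the smallest k >= 1 with 7^k = 1 mod 156.
n = 156 = 2^2 * 3 * 13, phi(156) = 48; the order divides phi(n).
Divisors of 48: 1, 2, 3, 4, 6, 8, 12, 16, 24, 48
Repeated squaring mod 156: 7^1 = 7, 7^2 = 49, 7^4 = 61, 7^8 = 133, 7^16 = 61, 7^32 = 133
Test divisors in increasing order:
  k=1: 7^1 = 7 mod 156
  k=2: 7^2 = 49 mod 156
  k=3: 7^3 = 49 * 7 = 31 mod 156
  k=4: 7^4 = 61 mod 156
  k=6: 7^6 = 61 * 49 = 25 mod 156
  k=8: 7^8 = 133 mod 156
  k=12: 7^12 = 133 * 61 = 1 mod 156  <- first divisor giving 1
Order = 12

12


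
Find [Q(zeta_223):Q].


The degree equals Euler's totient phi(223).
223 = 223
phi(223) = 222

222


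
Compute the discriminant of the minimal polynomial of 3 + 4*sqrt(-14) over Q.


The element 3 + 4*sqrt(-14) has minimal polynomial:
x^2 - 6*x + 233
Discriminant = (-6)^2 - 4*(233)
= 36 - 932
= -896

-896


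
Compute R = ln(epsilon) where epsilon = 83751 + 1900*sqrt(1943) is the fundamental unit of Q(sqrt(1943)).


epsilon = 83751 + 1900*sqrt(1943)
= 167502.0000
R = ln(167502.0000)
= 12.0288

12.0288


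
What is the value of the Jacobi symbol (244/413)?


Compute (244/413) via quadratic reciprocity:
  pull out 2: (2/413) = -1  (since 413 mod 8 = 5)
  pull out 2: (2/413) = -1  (since 413 mod 8 = 5)
  reciprocity: (61/413) -> +(413/61)
  reduce: (47/61)
  reciprocity: (47/61) -> +(61/47)
  reduce: (14/47)
  pull out 2: (2/47) = +1  (since 47 mod 8 = 7)
  reciprocity: (7/47) -> -(47/7)
  reduce: (5/7)
  reciprocity: (5/7) -> +(7/5)
  reduce: (2/5)
  pull out 2: (2/5) = -1  (since 5 mod 8 = 5)
  (1/5) = 1
Product of signs = 1

1


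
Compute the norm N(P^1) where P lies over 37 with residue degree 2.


N(P^a) = p^(a*f)
= 37^(1*2)
= 37^2
= 1369

1369


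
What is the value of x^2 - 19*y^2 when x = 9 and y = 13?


x^2 - d*y^2
= 9^2 - 19*13^2
= 81 - 3211
= -3130

-3130


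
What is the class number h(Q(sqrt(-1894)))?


K = Q(sqrt(-1894)). d mod 4 = 2, so D = disc(K) = 4d = -7576
h(K) equals the number of primitive reduced positive-definite forms (a, b, c) = a*x^2 + b*x*y + c*y^2 with b^2 - 4ac = D,
where reduced means |b| <= a <= c, with b >= 0 whenever |b| = a or a = c, and primitive means gcd(a, b, c) = 1.
Reduced forces 3a^2 <= |D| = 7576, so 1 <= a <= 50; b must have the parity of D, and c = (b^2 - D)/(4a) must be an integer >= a.
Enumerate a = 1..50, b in [-a, a]:
  a=1: (1, 0, 1894)  [1]
  a=2: (2, 0, 947)  [1]
  a=3..4: none
  a=5: (5, -2, 379), (5, 2, 379)  [2]
  a=6..9: none
  a=10: (10, -8, 191), (10, 8, 191)  [2]
  a=11: (11, -6, 173), (11, 6, 173)  [2]
  a=12: none
  a=13: (13, -4, 146), (13, 4, 146)  [2]
  a=14..18: none
  a=19: (19, -10, 101), (19, 10, 101)  [2]
  a=20..21: none
  a=22: (22, -16, 89), (22, 16, 89)  [2]
  a=23..24: none
  a=25: (25, -18, 79), (25, 18, 79)  [2]
  a=26: (26, -4, 73), (26, 4, 73)  [2]
  a=27..28: none
  a=29: (29, -14, 67), (29, 14, 67)  [2]
  a=30: none
  a=31: (31, -22, 65), (31, 22, 65)  [2]
  a=32..36: none
  a=37: (37, -34, 59), (37, 34, 59)  [2]
  a=38: (38, -28, 55), (38, 28, 55)  [2]
  a=39..40: none
  a=41: (41, -38, 55), (41, 38, 55)  [2]
  a=42: none
  a=43: (43, -32, 50), (43, 32, 50)  [2]
  a=44..50: none
Total reduced forms: 1 + 1 + 2 + 2 + 2 + 2 + 2 + 2 + 2 + 2 + 2 + 2 + 2 + 2 + 2 + 2 = 30
h = 30

30


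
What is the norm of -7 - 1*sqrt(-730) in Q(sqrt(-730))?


N(a + b*sqrt(d)) = a^2 - d*b^2
= (-7)^2 - (-730)*(-1)^2
= 49 + 730
= 779

779


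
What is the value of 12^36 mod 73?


p = 73 is prime and the exponent is (p-1)/2 = 36, so by Euler's criterion 12^36 = (12/73) = +1 or -1 mod 73.
Compute by square-and-multiply:
  36 = 32 + 4 (binary 100100)
  Repeated squaring mod 73: 12^1 = 12, 12^2 = 71, 12^4 = 4, 12^8 = 16, 12^16 = 37, 12^32 = 55
  12^36 = 12^32 * 12^4 = 55 * 4 mod 73
    55 * 4 = 220 = 1 mod 73
  12^36 = 1 mod 73
Result 1: 12 is a quadratic residue mod 73.
12^36 mod 73 = 1

1


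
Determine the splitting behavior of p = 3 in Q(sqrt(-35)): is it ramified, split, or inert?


K = Q(sqrt(-35)). Since d mod 4 = 1, disc(K) = -35.
Check p | disc: -35 mod 3 = 1.
p does not divide disc. Compute Legendre symbol (d/p):
1^((3-1)/2) mod 3 = 1
(d/p) = 1, so p splits: (p) = P*P' with e=1, f=1, g=2.
Therefore p is split.

split


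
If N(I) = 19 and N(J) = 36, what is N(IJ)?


N(IJ) = N(I) * N(J)
= 19 * 36
= 684

684


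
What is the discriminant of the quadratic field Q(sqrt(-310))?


For K = Q(sqrt(d)) with d squarefree: disc(K) = d if d = 1 mod 4, and disc(K) = 4d if d = 2 or 3 mod 4.
Here d = -310, and d mod 4 = 2.
d = 2 mod 4, not 1 (O_K = Z[sqrt(d)]), so disc(K) = 4d = 4 * (-310) = -1240

-1240


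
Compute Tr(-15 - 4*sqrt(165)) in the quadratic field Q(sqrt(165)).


Tr(a + b*sqrt(d)) = (a + b*sqrt(d)) + (a - b*sqrt(d)) = 2a
= 2 * (-15)
= -30

-30


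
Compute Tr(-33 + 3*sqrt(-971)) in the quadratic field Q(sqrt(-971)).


Tr(a + b*sqrt(d)) = (a + b*sqrt(d)) + (a - b*sqrt(d)) = 2a
= 2 * (-33)
= -66

-66


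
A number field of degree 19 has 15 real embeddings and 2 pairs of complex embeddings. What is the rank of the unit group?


By Dirichlet's unit theorem:
rank = r1 + r2 - 1
= 15 + 2 - 1
= 16

16


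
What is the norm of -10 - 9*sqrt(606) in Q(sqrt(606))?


N(a + b*sqrt(d)) = a^2 - d*b^2
= (-10)^2 - (606)*(-9)^2
= 100 - 49086
= -48986

-48986


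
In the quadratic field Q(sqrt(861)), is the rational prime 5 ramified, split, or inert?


K = Q(sqrt(861)). Since d mod 4 = 1, disc(K) = 861.
Check p | disc: 861 mod 5 = 1.
p does not divide disc. Compute Legendre symbol (d/p):
1^((5-1)/2) mod 5 = 1
(d/p) = 1, so p splits: (p) = P*P' with e=1, f=1, g=2.
Therefore p is split.

split


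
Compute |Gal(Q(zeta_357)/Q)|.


|Gal(Q(zeta_357)/Q)| = phi(357)
= 192

192


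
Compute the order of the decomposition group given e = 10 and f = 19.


|D_P| = e * f
= 10 * 19
= 190

190


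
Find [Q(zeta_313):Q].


The degree equals Euler's totient phi(313).
313 = 313
phi(313) = 312

312


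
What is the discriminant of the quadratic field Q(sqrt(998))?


For K = Q(sqrt(d)) with d squarefree: disc(K) = d if d = 1 mod 4, and disc(K) = 4d if d = 2 or 3 mod 4.
Here d = 998, and d mod 4 = 2.
d = 2 mod 4, not 1 (O_K = Z[sqrt(d)]), so disc(K) = 4d = 4 * (998) = 3992

3992


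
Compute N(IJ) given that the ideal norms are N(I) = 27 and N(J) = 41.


N(IJ) = N(I) * N(J)
= 27 * 41
= 1107

1107


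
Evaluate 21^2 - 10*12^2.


x^2 - d*y^2
= 21^2 - 10*12^2
= 441 - 1440
= -999

-999


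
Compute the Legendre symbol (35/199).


p = 199 is prime, so compute (35/199) with the reciprocity algorithm (Jacobi-symbol steps: pull out 2s via (2/n), flip via reciprocity, reduce):
  reciprocity: (35/199) -> -(199/35)
  reduce: (24/35)
  pull out 2: (2/35) = -1  (since 35 mod 8 = 3)
  pull out 2: (2/35) = -1  (since 35 mod 8 = 3)
  pull out 2: (2/35) = -1  (since 35 mod 8 = 3)
  reciprocity: (3/35) -> -(35/3)
  reduce: (2/3)
  pull out 2: (2/3) = -1  (since 3 mod 8 = 3)
  (1/3) = 1
Product of signs = 1
(35/199) = 1

1


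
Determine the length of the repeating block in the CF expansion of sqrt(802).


Run the CF algorithm for sqrt(802).
a_0 = floor(sqrt(802)) = 28; set m_0=0, q_0=1.
Recurrence: m' = q*a - m,  q' = (d - m'^2)/q,  a' = floor((a_0 + m')/q').
  step 1: m=28, q=18, a=3
  step 2: m=26, q=7, a=7
  step 3: m=23, q=39, a=1
  step 4: m=16, q=14, a=3
  step 5: m=26, q=9, a=6
  step 6: m=28, q=2, a=28
  step 7: m=28, q=9, a=6
  step 8: m=26, q=14, a=3
  step 9: m=16, q=39, a=1
  step 10: m=23, q=7, a=7
  step 11: m=26, q=18, a=3
  step 12: m=28, q=1, a=56
a_12 = 2*a_0 = 56, so the period closes here.
sqrt(802) = [28; 3, 7, 1, 3, 6, 28, 6, 3, 1, 7, 3, 56]
Period length = 12

12


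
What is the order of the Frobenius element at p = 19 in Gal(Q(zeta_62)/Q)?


The Frobenius at p in Gal(Q(zeta_n)/Q) = (Z/nZ)* is the class of p, so its order is ord_62(19), the smallest k >= 1 with 19^k = 1 mod 62.
n = 62 = 2 * 31, phi(62) = 30; the order divides phi(n).
Divisors of 30: 1, 2, 3, 5, 6, 10, 15, 30
Repeated squaring mod 62: 19^1 = 19, 19^2 = 51, 19^4 = 59, 19^8 = 9, 19^16 = 19
Test divisors in increasing order:
  k=1: 19^1 = 19 mod 62
  k=2: 19^2 = 51 mod 62
  k=3: 19^3 = 51 * 19 = 39 mod 62
  k=5: 19^5 = 59 * 19 = 5 mod 62
  k=6: 19^6 = 59 * 51 = 33 mod 62
  k=10: 19^10 = 9 * 51 = 25 mod 62
  k=15: 19^15 = 9 * 59 * 51 * 19 = 1 mod 62  <- first divisor giving 1
Order = 15

15


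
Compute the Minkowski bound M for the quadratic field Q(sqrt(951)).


d = 951, d mod 4 = 3, so disc(K) = 4d = 3804; |disc(K)| = 3804
Real quadratic field, so n = 2, s = r2 = 0, r1 = 2
M = (n!/n^n) * (4/pi)^s * sqrt(|disc(K)|) = (2!/2^2) * (4/pi)^0 * sqrt(3804)
= 0.5 * 1.000000 * 61.676576
= 30.8383

30.8383


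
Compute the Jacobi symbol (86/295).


Compute (86/295) via quadratic reciprocity:
  pull out 2: (2/295) = +1  (since 295 mod 8 = 7)
  reciprocity: (43/295) -> -(295/43)
  reduce: (37/43)
  reciprocity: (37/43) -> +(43/37)
  reduce: (6/37)
  pull out 2: (2/37) = -1  (since 37 mod 8 = 5)
  reciprocity: (3/37) -> +(37/3)
  reduce: (1/3)
  (1/3) = 1
Product of signs = 1

1


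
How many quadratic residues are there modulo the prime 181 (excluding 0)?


For prime p, the number of non-zero quadratic residues is (p-1)/2.
= (181-1)/2
= 90

90


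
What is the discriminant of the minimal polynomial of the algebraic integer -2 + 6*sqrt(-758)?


The element -2 + 6*sqrt(-758) has minimal polynomial:
x^2 + 4*x + 27292
Discriminant = (4)^2 - 4*(27292)
= 16 - 109168
= -109152

-109152


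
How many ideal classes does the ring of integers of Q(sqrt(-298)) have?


K = Q(sqrt(-298)). d mod 4 = 2, so D = disc(K) = 4d = -1192
h(K) equals the number of primitive reduced positive-definite forms (a, b, c) = a*x^2 + b*x*y + c*y^2 with b^2 - 4ac = D,
where reduced means |b| <= a <= c, with b >= 0 whenever |b| = a or a = c, and primitive means gcd(a, b, c) = 1.
Reduced forces 3a^2 <= |D| = 1192, so 1 <= a <= 19; b must have the parity of D, and c = (b^2 - D)/(4a) must be an integer >= a.
Enumerate a = 1..19, b in [-a, a]:
  a=1: (1, 0, 298)  [1]
  a=2: (2, 0, 149)  [1]
  a=3..12: none
  a=13: (13, -2, 23), (13, 2, 23)  [2]
  a=14..16: none
  a=17: (17, -10, 19), (17, 10, 19)  [2]
  a=18..19: none
Total reduced forms: 1 + 1 + 2 + 2 = 6
h = 6

6


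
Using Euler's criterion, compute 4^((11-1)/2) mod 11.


p = 11 is prime and the exponent is (p-1)/2 = 5, so by Euler's criterion 4^5 = (4/11) = +1 or -1 mod 11.
Compute by square-and-multiply:
  5 = 4 + 1 (binary 101)
  Repeated squaring mod 11: 4^1 = 4, 4^2 = 5, 4^4 = 3
  4^5 = 4^4 * 4^1 = 3 * 4 mod 11
    3 * 4 = 12 = 1 mod 11
  4^5 = 1 mod 11
Result 1: 4 is a quadratic residue mod 11.
4^5 mod 11 = 1

1


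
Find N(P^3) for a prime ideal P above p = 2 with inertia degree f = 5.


N(P^a) = p^(a*f)
= 2^(3*5)
= 2^15
= 32768

32768


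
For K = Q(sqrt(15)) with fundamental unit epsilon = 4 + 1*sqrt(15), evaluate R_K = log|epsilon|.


epsilon = 4 + 1*sqrt(15)
= 7.8730
R = ln(7.8730)
= 2.0634

2.0634


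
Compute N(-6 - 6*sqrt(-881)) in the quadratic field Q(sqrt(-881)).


N(a + b*sqrt(d)) = a^2 - d*b^2
= (-6)^2 - (-881)*(-6)^2
= 36 + 31716
= 31752

31752


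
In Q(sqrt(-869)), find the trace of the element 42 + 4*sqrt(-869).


Tr(a + b*sqrt(d)) = (a + b*sqrt(d)) + (a - b*sqrt(d)) = 2a
= 2 * (42)
= 84

84


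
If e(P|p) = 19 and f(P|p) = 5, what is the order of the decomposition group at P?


|D_P| = e * f
= 19 * 5
= 95

95


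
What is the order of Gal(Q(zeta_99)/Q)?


|Gal(Q(zeta_99)/Q)| = phi(99)
= 60

60


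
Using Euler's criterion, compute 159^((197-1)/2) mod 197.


p = 197 is prime and the exponent is (p-1)/2 = 98, so by Euler's criterion 159^98 = (159/197) = +1 or -1 mod 197.
Compute by square-and-multiply:
  98 = 64 + 32 + 2 (binary 1100010)
  Repeated squaring mod 197: 159^1 = 159, 159^2 = 65, 159^4 = 88, 159^8 = 61, 159^16 = 175, 159^32 = 90, 159^64 = 23
  159^98 = 159^64 * 159^32 * 159^2 = 23 * 90 * 65 mod 197
    23 * 90 = 2070 = 100 mod 197
    100 * 65 = 6500 = 196 mod 197
  159^98 = 196 mod 197
Result 196 = p - 1 = -1 mod 197: 159 is a quadratic non-residue mod 197. As a residue in [0, p-1] the value is 196.
159^98 mod 197 = 196

196


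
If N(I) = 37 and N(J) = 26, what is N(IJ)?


N(IJ) = N(I) * N(J)
= 37 * 26
= 962

962


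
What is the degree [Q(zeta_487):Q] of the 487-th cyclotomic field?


The degree equals Euler's totient phi(487).
487 = 487
phi(487) = 486

486


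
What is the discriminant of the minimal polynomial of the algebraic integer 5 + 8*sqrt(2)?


The element 5 + 8*sqrt(2) has minimal polynomial:
x^2 - 10*x - 103
Discriminant = (-10)^2 - 4*(-103)
= 100 + 412
= 512

512


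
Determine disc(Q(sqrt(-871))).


For K = Q(sqrt(d)) with d squarefree: disc(K) = d if d = 1 mod 4, and disc(K) = 4d if d = 2 or 3 mod 4.
Here d = -871, and d mod 4 = 1.
d = 1 mod 4 (O_K = Z[(1+sqrt(d))/2]), so disc(K) = d = -871

-871


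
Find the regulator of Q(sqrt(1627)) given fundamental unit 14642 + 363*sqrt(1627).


epsilon = 14642 + 363*sqrt(1627)
= 29284.0000
R = ln(29284.0000)
= 10.2848

10.2848


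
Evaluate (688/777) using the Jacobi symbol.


Compute (688/777) via quadratic reciprocity:
  pull out 2: (2/777) = +1  (since 777 mod 8 = 1)
  pull out 2: (2/777) = +1  (since 777 mod 8 = 1)
  pull out 2: (2/777) = +1  (since 777 mod 8 = 1)
  pull out 2: (2/777) = +1  (since 777 mod 8 = 1)
  reciprocity: (43/777) -> +(777/43)
  reduce: (3/43)
  reciprocity: (3/43) -> -(43/3)
  reduce: (1/3)
  (1/3) = 1
Product of signs = -1

-1


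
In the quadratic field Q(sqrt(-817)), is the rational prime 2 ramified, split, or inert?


K = Q(sqrt(-817)). Since d mod 4 = 3, disc(K) = -3268.
Check p | disc: -3268 mod 2 = 0.
p divides disc, so p ramifies: (p) = P^2 with e=2, f=1, g=1.
Therefore p is ramified.

ramified


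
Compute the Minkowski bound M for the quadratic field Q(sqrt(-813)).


d = -813, d mod 4 = 3, so disc(K) = 4d = -3252; |disc(K)| = 3252
Imaginary quadratic field, so n = 2, s = r2 = 1, r1 = 0
M = (n!/n^n) * (4/pi)^s * sqrt(|disc(K)|) = (2!/2^2) * (4/pi)^1 * sqrt(3252)
= 0.5 * 1.273240 * 57.026310
= 36.3041

36.3041


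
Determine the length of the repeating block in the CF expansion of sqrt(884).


Run the CF algorithm for sqrt(884).
a_0 = floor(sqrt(884)) = 29; set m_0=0, q_0=1.
Recurrence: m' = q*a - m,  q' = (d - m'^2)/q,  a' = floor((a_0 + m')/q').
  step 1: m=29, q=43, a=1
  step 2: m=14, q=16, a=2
  step 3: m=18, q=35, a=1
  step 4: m=17, q=17, a=2
  step 5: m=17, q=35, a=1
  step 6: m=18, q=16, a=2
  step 7: m=14, q=43, a=1
  step 8: m=29, q=1, a=58
a_8 = 2*a_0 = 58, so the period closes here.
sqrt(884) = [29; 1, 2, 1, 2, 1, 2, 1, 58]
Period length = 8

8


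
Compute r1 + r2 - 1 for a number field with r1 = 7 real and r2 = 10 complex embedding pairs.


By Dirichlet's unit theorem:
rank = r1 + r2 - 1
= 7 + 10 - 1
= 16

16


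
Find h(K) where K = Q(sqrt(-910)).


K = Q(sqrt(-910)). d mod 4 = 2, so D = disc(K) = 4d = -3640
h(K) equals the number of primitive reduced positive-definite forms (a, b, c) = a*x^2 + b*x*y + c*y^2 with b^2 - 4ac = D,
where reduced means |b| <= a <= c, with b >= 0 whenever |b| = a or a = c, and primitive means gcd(a, b, c) = 1.
Reduced forces 3a^2 <= |D| = 3640, so 1 <= a <= 34; b must have the parity of D, and c = (b^2 - D)/(4a) must be an integer >= a.
Enumerate a = 1..34, b in [-a, a]:
  a=1: (1, 0, 910)  [1]
  a=2: (2, 0, 455)  [1]
  a=3..4: none
  a=5: (5, 0, 182)  [1]
  a=6: none
  a=7: (7, 0, 130)  [1]
  a=8..9: none
  a=10: (10, 0, 91)  [1]
  a=11: (11, -10, 85), (11, 10, 85)  [2]
  a=12: none
  a=13: (13, 0, 70)  [1]
  a=14: (14, 0, 65)  [1]
  a=15..16: none
  a=17: (17, -10, 55), (17, 10, 55)  [2]
  a=18..21: none
  a=22: (22, -12, 43), (22, 12, 43)  [2]
  a=23..25: none
  a=26: (26, 0, 35)  [1]
  a=27..30: none
  a=31: (31, -24, 34), (31, 24, 34)  [2]
  a=32..34: none
Total reduced forms: 1 + 1 + 1 + 1 + 1 + 2 + 1 + 1 + 2 + 2 + 1 + 2 = 16
h = 16

16


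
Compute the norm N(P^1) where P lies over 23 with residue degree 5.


N(P^a) = p^(a*f)
= 23^(1*5)
= 23^5
= 6436343

6436343


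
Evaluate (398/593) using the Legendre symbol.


p = 593 is prime, so compute (398/593) with the reciprocity algorithm (Jacobi-symbol steps: pull out 2s via (2/n), flip via reciprocity, reduce):
  pull out 2: (2/593) = +1  (since 593 mod 8 = 1)
  reciprocity: (199/593) -> +(593/199)
  reduce: (195/199)
  reciprocity: (195/199) -> -(199/195)
  reduce: (4/195)
  pull out 2: (2/195) = -1  (since 195 mod 8 = 3)
  pull out 2: (2/195) = -1  (since 195 mod 8 = 3)
  (1/195) = 1
Product of signs = -1
(398/593) = -1

-1


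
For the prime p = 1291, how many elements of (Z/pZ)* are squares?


For prime p, the number of non-zero quadratic residues is (p-1)/2.
= (1291-1)/2
= 645

645


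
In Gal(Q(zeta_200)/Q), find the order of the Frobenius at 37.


The Frobenius at p in Gal(Q(zeta_n)/Q) = (Z/nZ)* is the class of p, so its order is ord_200(37), the smallest k >= 1 with 37^k = 1 mod 200.
n = 200 = 2^3 * 5^2, phi(200) = 80; the order divides phi(n).
Divisors of 80: 1, 2, 4, 5, 8, 10, 16, 20, 40, 80
Repeated squaring mod 200: 37^1 = 37, 37^2 = 169, 37^4 = 161, 37^8 = 121, 37^16 = 41, 37^32 = 81, 37^64 = 161
Test divisors in increasing order:
  k=1: 37^1 = 37 mod 200
  k=2: 37^2 = 169 mod 200
  k=4: 37^4 = 161 mod 200
  k=5: 37^5 = 161 * 37 = 157 mod 200
  k=8: 37^8 = 121 mod 200
  k=10: 37^10 = 121 * 169 = 49 mod 200
  k=16: 37^16 = 41 mod 200
  k=20: 37^20 = 41 * 161 = 1 mod 200  <- first divisor giving 1
Order = 20

20


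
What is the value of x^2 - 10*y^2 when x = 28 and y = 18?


x^2 - d*y^2
= 28^2 - 10*18^2
= 784 - 3240
= -2456

-2456


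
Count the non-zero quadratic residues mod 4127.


For prime p, the number of non-zero quadratic residues is (p-1)/2.
= (4127-1)/2
= 2063

2063


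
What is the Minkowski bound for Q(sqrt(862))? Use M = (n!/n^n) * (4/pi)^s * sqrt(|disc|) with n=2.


d = 862, d mod 4 = 2, so disc(K) = 4d = 3448; |disc(K)| = 3448
Real quadratic field, so n = 2, s = r2 = 0, r1 = 2
M = (n!/n^n) * (4/pi)^s * sqrt(|disc(K)|) = (2!/2^2) * (4/pi)^0 * sqrt(3448)
= 0.5 * 1.000000 * 58.719673
= 29.3598

29.3598


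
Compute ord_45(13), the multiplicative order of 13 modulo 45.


We want ord_45(13), the smallest k >= 1 with 13^k = 1 mod 45.
n = 45 = 3^2 * 5, phi(45) = 24; the order divides phi(n).
Divisors of 24: 1, 2, 3, 4, 6, 8, 12, 24
Repeated squaring mod 45: 13^1 = 13, 13^2 = 34, 13^4 = 31, 13^8 = 16, 13^16 = 31
Test divisors in increasing order:
  k=1: 13^1 = 13 mod 45
  k=2: 13^2 = 34 mod 45
  k=3: 13^3 = 34 * 13 = 37 mod 45
  k=4: 13^4 = 31 mod 45
  k=6: 13^6 = 31 * 34 = 19 mod 45
  k=8: 13^8 = 16 mod 45
  k=12: 13^12 = 16 * 31 = 1 mod 45  <- first divisor giving 1
Order = 12

12


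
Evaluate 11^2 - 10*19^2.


x^2 - d*y^2
= 11^2 - 10*19^2
= 121 - 3610
= -3489

-3489


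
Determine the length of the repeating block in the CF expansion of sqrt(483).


Run the CF algorithm for sqrt(483).
a_0 = floor(sqrt(483)) = 21; set m_0=0, q_0=1.
Recurrence: m' = q*a - m,  q' = (d - m'^2)/q,  a' = floor((a_0 + m')/q').
  step 1: m=21, q=42, a=1
  step 2: m=21, q=1, a=42
a_2 = 2*a_0 = 42, so the period closes here.
sqrt(483) = [21; 1, 42]
Period length = 2

2


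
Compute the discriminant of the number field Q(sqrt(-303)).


For K = Q(sqrt(d)) with d squarefree: disc(K) = d if d = 1 mod 4, and disc(K) = 4d if d = 2 or 3 mod 4.
Here d = -303, and d mod 4 = 1.
d = 1 mod 4 (O_K = Z[(1+sqrt(d))/2]), so disc(K) = d = -303

-303


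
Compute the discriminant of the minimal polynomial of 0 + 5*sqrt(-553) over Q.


The element 0 + 5*sqrt(-553) has minimal polynomial:
x^2 + 0*x + 13825
Discriminant = (0)^2 - 4*(13825)
= 0 - 55300
= -55300

-55300


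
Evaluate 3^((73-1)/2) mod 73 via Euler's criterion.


p = 73 is prime and the exponent is (p-1)/2 = 36, so by Euler's criterion 3^36 = (3/73) = +1 or -1 mod 73.
Compute by square-and-multiply:
  36 = 32 + 4 (binary 100100)
  Repeated squaring mod 73: 3^1 = 3, 3^2 = 9, 3^4 = 8, 3^8 = 64, 3^16 = 8, 3^32 = 64
  3^36 = 3^32 * 3^4 = 64 * 8 mod 73
    64 * 8 = 512 = 1 mod 73
  3^36 = 1 mod 73
Result 1: 3 is a quadratic residue mod 73.
3^36 mod 73 = 1

1


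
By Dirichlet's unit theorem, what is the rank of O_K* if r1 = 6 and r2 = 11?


By Dirichlet's unit theorem:
rank = r1 + r2 - 1
= 6 + 11 - 1
= 16

16


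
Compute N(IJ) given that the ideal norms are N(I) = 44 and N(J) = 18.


N(IJ) = N(I) * N(J)
= 44 * 18
= 792

792


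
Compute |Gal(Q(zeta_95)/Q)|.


|Gal(Q(zeta_95)/Q)| = phi(95)
= 72

72


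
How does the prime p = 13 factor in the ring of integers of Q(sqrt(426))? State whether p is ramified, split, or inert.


K = Q(sqrt(426)). Since d mod 4 = 2, disc(K) = 1704.
Check p | disc: 1704 mod 13 = 1.
p does not divide disc. Compute Legendre symbol (d/p):
10^((13-1)/2) mod 13 = 1
(d/p) = 1, so p splits: (p) = P*P' with e=1, f=1, g=2.
Therefore p is split.

split


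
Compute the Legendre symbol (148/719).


p = 719 is prime, so compute (148/719) with the reciprocity algorithm (Jacobi-symbol steps: pull out 2s via (2/n), flip via reciprocity, reduce):
  pull out 2: (2/719) = +1  (since 719 mod 8 = 7)
  pull out 2: (2/719) = +1  (since 719 mod 8 = 7)
  reciprocity: (37/719) -> +(719/37)
  reduce: (16/37)
  pull out 2: (2/37) = -1  (since 37 mod 8 = 5)
  pull out 2: (2/37) = -1  (since 37 mod 8 = 5)
  pull out 2: (2/37) = -1  (since 37 mod 8 = 5)
  pull out 2: (2/37) = -1  (since 37 mod 8 = 5)
  (1/37) = 1
Product of signs = 1
(148/719) = 1

1


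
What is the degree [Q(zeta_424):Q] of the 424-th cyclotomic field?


The degree equals Euler's totient phi(424).
424 = 2^3 * 53
phi(424) = 208

208


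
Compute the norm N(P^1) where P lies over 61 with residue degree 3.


N(P^a) = p^(a*f)
= 61^(1*3)
= 61^3
= 226981

226981


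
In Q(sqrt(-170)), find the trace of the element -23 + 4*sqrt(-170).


Tr(a + b*sqrt(d)) = (a + b*sqrt(d)) + (a - b*sqrt(d)) = 2a
= 2 * (-23)
= -46

-46


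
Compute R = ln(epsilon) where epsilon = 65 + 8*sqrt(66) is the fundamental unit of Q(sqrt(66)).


epsilon = 65 + 8*sqrt(66)
= 129.9923
R = ln(129.9923)
= 4.8675

4.8675


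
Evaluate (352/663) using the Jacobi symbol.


Compute (352/663) via quadratic reciprocity:
  pull out 2: (2/663) = +1  (since 663 mod 8 = 7)
  pull out 2: (2/663) = +1  (since 663 mod 8 = 7)
  pull out 2: (2/663) = +1  (since 663 mod 8 = 7)
  pull out 2: (2/663) = +1  (since 663 mod 8 = 7)
  pull out 2: (2/663) = +1  (since 663 mod 8 = 7)
  reciprocity: (11/663) -> -(663/11)
  reduce: (3/11)
  reciprocity: (3/11) -> -(11/3)
  reduce: (2/3)
  pull out 2: (2/3) = -1  (since 3 mod 8 = 3)
  (1/3) = 1
Product of signs = -1

-1


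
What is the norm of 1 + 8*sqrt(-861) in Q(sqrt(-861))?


N(a + b*sqrt(d)) = a^2 - d*b^2
= (1)^2 - (-861)*(8)^2
= 1 + 55104
= 55105

55105


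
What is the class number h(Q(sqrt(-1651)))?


K = Q(sqrt(-1651)). d mod 4 = 1, so D = disc(K) = d = -1651
h(K) equals the number of primitive reduced positive-definite forms (a, b, c) = a*x^2 + b*x*y + c*y^2 with b^2 - 4ac = D,
where reduced means |b| <= a <= c, with b >= 0 whenever |b| = a or a = c, and primitive means gcd(a, b, c) = 1.
Reduced forces 3a^2 <= |D| = 1651, so 1 <= a <= 23; b must have the parity of D, and c = (b^2 - D)/(4a) must be an integer >= a.
Enumerate a = 1..23, b in [-a, a]:
  a=1: (1, 1, 413)  [1]
  a=2..4: none
  a=5: (5, -3, 83), (5, 3, 83)  [2]
  a=6: none
  a=7: (7, -1, 59), (7, 1, 59)  [2]
  a=8..12: none
  a=13: (13, 13, 35)  [1]
  a=14..16: none
  a=17: (17, -7, 25), (17, 7, 25)  [2]
  a=18..23: none
Total reduced forms: 1 + 2 + 2 + 1 + 2 = 8
h = 8

8


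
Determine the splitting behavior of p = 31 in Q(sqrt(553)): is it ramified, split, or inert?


K = Q(sqrt(553)). Since d mod 4 = 1, disc(K) = 553.
Check p | disc: 553 mod 31 = 26.
p does not divide disc. Compute Legendre symbol (d/p):
26^((31-1)/2) mod 31 = -1
(d/p) = -1, so p is inert: (p) stays prime with e=1, f=2, g=1.
Therefore p is inert.

inert


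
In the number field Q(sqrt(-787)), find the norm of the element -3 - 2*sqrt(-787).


N(a + b*sqrt(d)) = a^2 - d*b^2
= (-3)^2 - (-787)*(-2)^2
= 9 + 3148
= 3157

3157


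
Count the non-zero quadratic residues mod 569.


For prime p, the number of non-zero quadratic residues is (p-1)/2.
= (569-1)/2
= 284

284


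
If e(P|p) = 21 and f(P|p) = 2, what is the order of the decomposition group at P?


|D_P| = e * f
= 21 * 2
= 42

42


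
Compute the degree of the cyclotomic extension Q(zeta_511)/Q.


The degree equals Euler's totient phi(511).
511 = 7 * 73
phi(511) = 432

432


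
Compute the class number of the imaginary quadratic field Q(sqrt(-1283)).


K = Q(sqrt(-1283)). d mod 4 = 1, so D = disc(K) = d = -1283
h(K) equals the number of primitive reduced positive-definite forms (a, b, c) = a*x^2 + b*x*y + c*y^2 with b^2 - 4ac = D,
where reduced means |b| <= a <= c, with b >= 0 whenever |b| = a or a = c, and primitive means gcd(a, b, c) = 1.
Reduced forces 3a^2 <= |D| = 1283, so 1 <= a <= 20; b must have the parity of D, and c = (b^2 - D)/(4a) must be an integer >= a.
Enumerate a = 1..20, b in [-a, a]:
  a=1: (1, 1, 321)  [1]
  a=2: none
  a=3: (3, -1, 107), (3, 1, 107)  [2]
  a=4..8: none
  a=9: (9, -7, 37), (9, 7, 37)  [2]
  a=10: none
  a=11: (11, -9, 31), (11, 9, 31)  [2]
  a=12: none
  a=13: (13, -11, 27), (13, 11, 27)  [2]
  a=14..16: none
  a=17: (17, -3, 19), (17, 3, 19)  [2]
  a=18..20: none
Total reduced forms: 1 + 2 + 2 + 2 + 2 + 2 = 11
h = 11

11


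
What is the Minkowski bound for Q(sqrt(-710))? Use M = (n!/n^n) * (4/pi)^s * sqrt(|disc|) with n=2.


d = -710, d mod 4 = 2, so disc(K) = 4d = -2840; |disc(K)| = 2840
Imaginary quadratic field, so n = 2, s = r2 = 1, r1 = 0
M = (n!/n^n) * (4/pi)^s * sqrt(|disc(K)|) = (2!/2^2) * (4/pi)^1 * sqrt(2840)
= 0.5 * 1.273240 * 53.291650
= 33.9265

33.9265
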